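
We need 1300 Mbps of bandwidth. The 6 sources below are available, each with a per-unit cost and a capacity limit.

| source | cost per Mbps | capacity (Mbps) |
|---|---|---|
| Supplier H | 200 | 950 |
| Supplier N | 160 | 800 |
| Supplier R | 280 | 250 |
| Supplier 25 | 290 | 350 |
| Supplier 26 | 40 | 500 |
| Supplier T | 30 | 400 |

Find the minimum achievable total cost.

96000

Use sources in increasing cost order.
Supplier T at 30: take all 400 Mbps → 900 still needed.
Take 500 from Supplier 26 at 40 → need 400 more.
Supplier N (160): take the remaining 400 → done.
Supplier H, Supplier R, Supplier 25: unused.
Cost = 400×30 + 500×40 + 400×160 = 96000.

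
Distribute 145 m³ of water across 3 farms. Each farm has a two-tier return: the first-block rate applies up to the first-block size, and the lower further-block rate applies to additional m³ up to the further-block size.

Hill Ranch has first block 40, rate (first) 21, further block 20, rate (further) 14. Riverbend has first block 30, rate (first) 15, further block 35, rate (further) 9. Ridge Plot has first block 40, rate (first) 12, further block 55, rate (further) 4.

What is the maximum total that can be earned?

Order all 6 blocks by rate: Hill Ranch/tier1 21 > Riverbend/tier1 15 > Hill Ranch/tier2 14 > Ridge Plot/tier1 12 > Riverbend/tier2 9 > Ridge Plot/tier2 4.
Hill Ranch tier1 at 21: fill all 40 — 105 left.
Riverbend/tier1 (15): +30 — 75 left.
Fill Hill Ranch tier2 block (20 at 14) — 55 left.
Fill Ridge Plot tier1 block (40 at 12) — 15 left.
Riverbend tier2 at 9: only 15 left, fill 15.
Total = 21×40 + 15×30 + 14×20 + 12×40 + 9×15 = 2185.

2185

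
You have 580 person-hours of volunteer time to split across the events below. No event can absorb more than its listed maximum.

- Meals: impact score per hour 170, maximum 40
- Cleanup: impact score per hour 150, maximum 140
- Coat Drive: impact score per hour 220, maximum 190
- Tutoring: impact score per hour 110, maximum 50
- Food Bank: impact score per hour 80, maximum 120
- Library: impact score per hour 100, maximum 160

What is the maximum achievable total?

Highest impact score per hour first: Coat Drive 220 > Meals 170 > Cleanup 150 > Tutoring 110 > Library 100 > Food Bank 80.
Coat Drive takes 190 to reach its cap of 190 ; 390 left.
Meals takes 40 to reach its cap of 40 ; 350 left.
Cleanup takes 140 to reach its cap of 140 ; 210 left.
Tutoring: +50 to 50 (cap) ; 160 left.
Library takes 160 to reach its cap of 160 ; 0 left.
Total = 170×40 + 150×140 + 220×190 + 110×50 + 100×160 = 91100.

91100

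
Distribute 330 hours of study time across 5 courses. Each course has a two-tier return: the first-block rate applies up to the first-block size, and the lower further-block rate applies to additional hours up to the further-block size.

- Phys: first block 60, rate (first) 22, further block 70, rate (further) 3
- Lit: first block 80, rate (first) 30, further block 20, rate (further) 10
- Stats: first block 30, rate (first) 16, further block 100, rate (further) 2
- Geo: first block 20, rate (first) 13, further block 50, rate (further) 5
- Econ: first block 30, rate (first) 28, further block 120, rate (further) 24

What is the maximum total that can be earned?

Rank every tier by rate: Lit/tier1 30 > Econ/tier1 28 > Econ/tier2 24 > Phys/tier1 22 > Stats/tier1 16 > Geo/tier1 13 > Lit/tier2 10 > Geo/tier2 5 > Phys/tier2 3 > Stats/tier2 2.
Lit/tier1 (30): +80 → 250 left.
Econ tier1 at 28: fill all 30 → 220 left.
Econ tier2 at 24: fill all 120 → 100 left.
Phys/tier1 (22): +60 → 40 left.
Stats/tier1 (16): +30 → 10 left.
Geo tier1 at 13: only 10 left, fill 10.
Total = 30×80 + 28×30 + 24×120 + 22×60 + 16×30 + 13×10 = 8050.

8050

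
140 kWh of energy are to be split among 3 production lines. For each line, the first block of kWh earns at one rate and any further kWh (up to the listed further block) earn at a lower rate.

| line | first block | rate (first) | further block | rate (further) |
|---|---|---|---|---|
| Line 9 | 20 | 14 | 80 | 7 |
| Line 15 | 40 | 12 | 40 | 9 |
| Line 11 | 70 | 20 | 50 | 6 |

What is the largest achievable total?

Order all 6 blocks by rate: Line 11/tier1 20 > Line 9/tier1 14 > Line 15/tier1 12 > Line 15/tier2 9 > Line 9/tier2 7 > Line 11/tier2 6.
Line 11 tier1 at 20: fill all 70 → 70 left.
Line 9 tier1 at 14: fill all 20 → 50 left.
Line 15 tier1 at 12: fill all 40 → 10 left.
Line 15/tier2: +10 of 40 at 9; pool empty.
Total = 20×70 + 14×20 + 12×40 + 9×10 = 2250.

2250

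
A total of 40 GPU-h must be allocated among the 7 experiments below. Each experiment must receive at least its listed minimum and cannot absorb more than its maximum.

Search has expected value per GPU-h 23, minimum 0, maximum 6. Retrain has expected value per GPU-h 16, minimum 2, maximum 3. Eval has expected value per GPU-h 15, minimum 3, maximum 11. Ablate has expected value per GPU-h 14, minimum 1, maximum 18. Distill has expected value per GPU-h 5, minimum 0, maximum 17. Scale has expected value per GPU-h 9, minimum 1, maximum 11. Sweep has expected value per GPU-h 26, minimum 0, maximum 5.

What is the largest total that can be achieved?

Meeting every minimum uses 0+2+3+1+0+1+0 = 7 GPU-h, leaving 33.
Order the experiments by expected value per GPU-h: Sweep 26 > Search 23 > Retrain 16 > Eval 15 > Ablate 14 > Scale 9 > Distill 5.
Sweep: +5 to 5 (cap) ; 28 left.
Give Search 6 more to hit its cap of 6 ; 22 left.
Retrain takes 1 more to reach its cap of 3 ; 21 left.
Eval: +8 to 11 (cap) ; 13 left.
Only 13 left; Ablate takes them to reach 14.
Total = 23×6 + 16×3 + 15×11 + 14×14 + 9×1 + 26×5 = 686.

686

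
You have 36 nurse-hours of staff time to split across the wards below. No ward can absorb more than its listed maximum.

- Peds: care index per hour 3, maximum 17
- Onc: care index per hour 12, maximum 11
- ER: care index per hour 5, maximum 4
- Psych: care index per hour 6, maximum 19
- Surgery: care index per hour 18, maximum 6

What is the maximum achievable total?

354

Rank by care index per hour: Surgery 18 > Onc 12 > Psych 6 > ER 5 > Peds 3.
Give Surgery 6 to hit its cap of 6 — 30 left.
Give Onc 11 to hit its cap of 11 — 19 left.
Give Psych 19 to hit its cap of 19 — 0 left.
Total = 12×11 + 6×19 + 18×6 = 354.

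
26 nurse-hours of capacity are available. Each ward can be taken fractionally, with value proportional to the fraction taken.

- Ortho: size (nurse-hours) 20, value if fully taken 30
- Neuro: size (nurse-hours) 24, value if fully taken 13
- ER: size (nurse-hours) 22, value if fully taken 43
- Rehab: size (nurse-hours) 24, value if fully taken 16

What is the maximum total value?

49

Rank by value-to-size ratio: ER 43/22≈1.95, Ortho 30/20≈1.5, Rehab 16/24≈0.667, Neuro 13/24≈0.542.
Take all of ER (22 nurse-hours, value 43) — 4 nurse-hours left.
Only 4 nurse-hours remain; take 4/20 of Ortho for value 30×4/20 = 6.
Total value = 49.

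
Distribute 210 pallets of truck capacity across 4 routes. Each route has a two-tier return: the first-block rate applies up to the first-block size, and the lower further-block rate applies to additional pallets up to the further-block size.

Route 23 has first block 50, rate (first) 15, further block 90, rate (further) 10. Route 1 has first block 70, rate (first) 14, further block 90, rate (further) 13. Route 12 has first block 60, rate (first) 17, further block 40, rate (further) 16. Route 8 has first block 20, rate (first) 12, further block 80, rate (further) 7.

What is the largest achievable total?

3250

Order all 8 blocks by rate: Route 12/tier1 17 > Route 12/tier2 16 > Route 23/tier1 15 > Route 1/tier1 14 > Route 1/tier2 13 > Route 8/tier1 12 > Route 23/tier2 10 > Route 8/tier2 7.
Route 12/tier1 (17): +60 → 150 left.
Route 12/tier2 (16): +40 → 110 left.
Fill Route 23 tier1 block (50 at 15) → 60 left.
60 remain; put them into Route 1 tier1 at 14.
Total = 17×60 + 16×40 + 15×50 + 14×60 = 3250.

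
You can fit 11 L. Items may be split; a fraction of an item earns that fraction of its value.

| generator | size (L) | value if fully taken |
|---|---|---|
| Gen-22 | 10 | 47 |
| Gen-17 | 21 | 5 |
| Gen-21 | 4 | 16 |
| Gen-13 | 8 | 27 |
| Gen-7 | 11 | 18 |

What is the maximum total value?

51

Rank by value-to-size ratio: Gen-22 47/10≈4.7, Gen-21 16/4≈4, Gen-13 27/8≈3.38, Gen-7 18/11≈1.64, Gen-17 5/21≈0.238.
Gen-22: take in full, 10 L for value 47 — 1 left.
Fill the last 1 L with part of Gen-21: 1/4 of it earns 4.
Total value = 51.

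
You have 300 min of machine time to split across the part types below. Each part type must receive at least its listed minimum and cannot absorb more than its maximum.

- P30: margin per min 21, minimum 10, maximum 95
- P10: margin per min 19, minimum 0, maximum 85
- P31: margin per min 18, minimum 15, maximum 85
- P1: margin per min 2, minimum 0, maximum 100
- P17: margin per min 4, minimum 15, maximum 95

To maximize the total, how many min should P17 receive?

Meeting every minimum uses 10+0+15+0+15 = 40 min, leaving 260.
Order the part types by margin per min: P30 21 > P10 19 > P31 18 > P17 4 > P1 2.
P30 takes 85 more to reach its cap of 95 → 175 left.
Give P10 85 more to hit its cap of 85 → 90 left.
P31: +70 to 85 (cap) → 20 left.
P17 has room for 80 more but only 20 remain, so it gets 35.

35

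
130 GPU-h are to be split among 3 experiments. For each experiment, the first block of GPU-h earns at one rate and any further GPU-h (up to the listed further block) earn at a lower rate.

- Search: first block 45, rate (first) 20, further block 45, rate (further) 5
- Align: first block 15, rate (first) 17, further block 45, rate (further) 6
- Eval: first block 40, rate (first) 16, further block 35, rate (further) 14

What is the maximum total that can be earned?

2215

Treat each block as its own option and order by rate: Search/first 20 > Align/first 17 > Eval/first 16 > Eval/second 14 > Align/second 6 > Search/second 5.
Search first at 20: fill all 45 ; 85 left.
Align first at 17: fill all 15 ; 70 left.
Eval/first (16): +40 ; 30 left.
30 remain; put them into Eval second at 14.
Total = 20×45 + 17×15 + 16×40 + 14×30 = 2215.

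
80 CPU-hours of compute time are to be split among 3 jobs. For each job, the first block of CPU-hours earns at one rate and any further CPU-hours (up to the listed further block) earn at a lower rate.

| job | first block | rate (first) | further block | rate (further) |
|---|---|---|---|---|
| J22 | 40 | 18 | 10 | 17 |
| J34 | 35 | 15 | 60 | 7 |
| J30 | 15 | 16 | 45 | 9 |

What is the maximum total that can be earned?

Treat each block as its own option and order by rate: J22/tier1 18 > J22/tier2 17 > J30/tier1 16 > J34/tier1 15 > J30/tier2 9 > J34/tier2 7.
Fill J22 tier1 block (40 at 18) → 40 left.
J22/tier2 (17): +10 → 30 left.
Fill J30 tier1 block (15 at 16) → 15 left.
15 remain; put them into J34 tier1 at 15.
Total = 18×40 + 17×10 + 16×15 + 15×15 = 1355.

1355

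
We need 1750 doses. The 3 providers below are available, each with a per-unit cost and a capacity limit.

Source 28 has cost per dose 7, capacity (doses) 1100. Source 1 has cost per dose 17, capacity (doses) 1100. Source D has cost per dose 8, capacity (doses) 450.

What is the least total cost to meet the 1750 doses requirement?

Fill from the cheapest provider first.
Source 28 (7): use full 1100 — 650 doses to go.
Source D at 8: take all 450 doses — 200 still needed.
Source 1 (17): take the remaining 200 — done.
Cost = 1100×7 + 450×8 + 200×17 = 14700.

14700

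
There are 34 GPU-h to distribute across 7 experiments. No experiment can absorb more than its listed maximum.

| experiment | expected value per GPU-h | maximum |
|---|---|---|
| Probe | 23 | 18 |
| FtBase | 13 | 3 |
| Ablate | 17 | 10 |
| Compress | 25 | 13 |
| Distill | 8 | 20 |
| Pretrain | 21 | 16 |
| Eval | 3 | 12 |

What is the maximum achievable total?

Highest expected value per GPU-h first: Compress 25 > Probe 23 > Pretrain 21 > Ablate 17 > FtBase 13 > Distill 8 > Eval 3.
Give Compress 13 to hit its cap of 13 ; 21 left.
Give Probe 18 to hit its cap of 18 ; 3 left.
Pretrain: +3 (room for 16) → 3. Pool exhausted.
Total = 23×18 + 25×13 + 21×3 = 802.

802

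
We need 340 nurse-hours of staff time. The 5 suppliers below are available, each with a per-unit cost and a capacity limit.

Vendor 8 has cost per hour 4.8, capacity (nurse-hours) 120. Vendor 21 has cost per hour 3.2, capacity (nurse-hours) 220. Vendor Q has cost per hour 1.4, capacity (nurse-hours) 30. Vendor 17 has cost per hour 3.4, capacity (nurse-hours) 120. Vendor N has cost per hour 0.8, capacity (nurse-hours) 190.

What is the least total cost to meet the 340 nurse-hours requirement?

578

Fill from the cheapest supplier first.
Vendor N (0.8): use full 190 — 150 nurse-hours to go.
Take 30 from Vendor Q at 1.4 — need 120 more.
Take 120 from Vendor 21 at 3.2 to finish.
Vendor 17, Vendor 8: unused.
Cost = 190×0.8 + 30×1.4 + 120×3.2 = 578.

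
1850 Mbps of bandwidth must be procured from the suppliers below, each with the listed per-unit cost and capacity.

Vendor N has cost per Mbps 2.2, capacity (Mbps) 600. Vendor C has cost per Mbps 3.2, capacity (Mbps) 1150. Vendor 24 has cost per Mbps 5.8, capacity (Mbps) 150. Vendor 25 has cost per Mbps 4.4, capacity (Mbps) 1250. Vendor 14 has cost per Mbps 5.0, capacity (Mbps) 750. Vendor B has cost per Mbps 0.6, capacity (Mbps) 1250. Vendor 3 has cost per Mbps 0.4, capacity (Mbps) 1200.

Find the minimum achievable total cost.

870

Cheapest first:
Take 1200 from Vendor 3 at 0.4 — need 650 more.
Vendor B at 0.6: take 650 of its 1250 — requirement met.
Vendor N, Vendor C, Vendor 25, Vendor 14, Vendor 24: unused.
Cost = 1200×0.4 + 650×0.6 = 870.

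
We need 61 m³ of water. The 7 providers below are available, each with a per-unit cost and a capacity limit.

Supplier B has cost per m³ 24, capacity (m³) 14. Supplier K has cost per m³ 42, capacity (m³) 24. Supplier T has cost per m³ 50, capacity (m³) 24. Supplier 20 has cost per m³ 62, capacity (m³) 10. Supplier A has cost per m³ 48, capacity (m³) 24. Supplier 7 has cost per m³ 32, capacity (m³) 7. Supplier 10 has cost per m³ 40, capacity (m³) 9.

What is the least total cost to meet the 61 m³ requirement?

2264

Use providers in increasing cost order.
Supplier B at 24: take all 14 m³ ; 47 still needed.
Supplier 7 (32): use full 7 ; 40 m³ to go.
Supplier 10 at 40: take all 9 m³ ; 31 still needed.
Supplier K at 42: take all 24 m³ ; 7 still needed.
Supplier A at 48: take 7 of its 24 ; requirement met.
Supplier T, Supplier 20: unused.
Cost = 14×24 + 7×32 + 9×40 + 24×42 + 7×48 = 2264.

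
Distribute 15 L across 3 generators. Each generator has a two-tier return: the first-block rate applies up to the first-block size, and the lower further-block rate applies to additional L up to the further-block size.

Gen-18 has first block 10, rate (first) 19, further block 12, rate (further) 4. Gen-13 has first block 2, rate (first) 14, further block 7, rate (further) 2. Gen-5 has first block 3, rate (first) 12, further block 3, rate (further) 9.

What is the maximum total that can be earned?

Treat each block as its own option and order by rate: Gen-18/T1 19 > Gen-13/T1 14 > Gen-5/T1 12 > Gen-5/T2 9 > Gen-18/T2 4 > Gen-13/T2 2.
Fill Gen-18 T1 block (10 at 19) ; 5 left.
Gen-13/T1 (14): +2 ; 3 left.
Fill Gen-5 T1 block (3 at 12) ; 0 left.
Total = 19×10 + 14×2 + 12×3 = 254.

254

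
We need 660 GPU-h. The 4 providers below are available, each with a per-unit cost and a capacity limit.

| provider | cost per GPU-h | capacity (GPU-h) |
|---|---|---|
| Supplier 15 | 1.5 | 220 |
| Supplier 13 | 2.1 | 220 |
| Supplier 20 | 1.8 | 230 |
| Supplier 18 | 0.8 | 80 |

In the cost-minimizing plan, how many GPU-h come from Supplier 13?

130

Cheapest first:
Supplier 18 at 0.8: take all 80 GPU-h — 580 still needed.
Supplier 15 at 1.5: take all 220 GPU-h — 360 still needed.
Take 230 from Supplier 20 at 1.8 — need 130 more.
Supplier 13 at 2.1: take 130 of its 220 — requirement met.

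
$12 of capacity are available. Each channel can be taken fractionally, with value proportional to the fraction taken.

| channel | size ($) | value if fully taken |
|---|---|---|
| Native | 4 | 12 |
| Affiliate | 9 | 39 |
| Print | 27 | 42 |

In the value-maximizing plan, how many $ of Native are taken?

3

Rank by value-to-size ratio: Affiliate 39/9≈4.33, Native 12/4≈3, Print 42/27≈1.56.
Affiliate: take in full, 9 $ for value 39 ; 3 left.
Only 3 $ remain; take 3/4 of Native for value 12×3/4 = 9.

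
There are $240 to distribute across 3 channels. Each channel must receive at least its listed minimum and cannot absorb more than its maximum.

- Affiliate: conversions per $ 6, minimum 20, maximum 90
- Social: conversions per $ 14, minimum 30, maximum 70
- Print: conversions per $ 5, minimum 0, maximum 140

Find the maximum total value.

1920

Meeting every minimum uses 20+30+0 = 50 $, leaving 190.
Highest conversions per $ first: Social 14 > Affiliate 6 > Print 5.
Give Social 40 more to hit its cap of 70 — 150 left.
Affiliate takes 70 more to reach its cap of 90 — 80 left.
Print has room for 140 more but only 80 remain, so it gets 80.
Total = 6×90 + 14×70 + 5×80 = 1920.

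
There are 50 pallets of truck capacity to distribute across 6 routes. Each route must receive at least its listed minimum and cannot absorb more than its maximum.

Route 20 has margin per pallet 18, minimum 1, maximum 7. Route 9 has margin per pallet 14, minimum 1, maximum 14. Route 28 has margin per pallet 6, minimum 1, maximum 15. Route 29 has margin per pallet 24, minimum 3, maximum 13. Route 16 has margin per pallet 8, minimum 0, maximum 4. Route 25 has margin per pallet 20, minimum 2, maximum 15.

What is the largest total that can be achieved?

Meeting every minimum uses 1+1+1+3+0+2 = 8 pallets, leaving 42.
Rank by margin per pallet: Route 29 24 > Route 25 20 > Route 20 18 > Route 9 14 > Route 16 8 > Route 28 6.
Give Route 29 10 more to hit its cap of 13 ; 32 left.
Route 25 takes 13 more to reach its cap of 15 ; 19 left.
Route 20: +6 to 7 (cap) ; 13 left.
Route 9 takes 13 more to reach its cap of 14 ; 0 left.
Total = 18×7 + 14×14 + 6×1 + 24×13 + 20×15 = 940.

940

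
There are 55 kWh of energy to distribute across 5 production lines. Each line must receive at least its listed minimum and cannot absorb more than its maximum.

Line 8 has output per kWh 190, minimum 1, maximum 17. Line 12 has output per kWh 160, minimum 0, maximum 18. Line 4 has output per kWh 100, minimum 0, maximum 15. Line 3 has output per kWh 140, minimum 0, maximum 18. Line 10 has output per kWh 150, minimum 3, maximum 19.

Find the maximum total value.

9100

Meeting every minimum uses 1+0+0+0+3 = 4 kWh, leaving 51.
Rank by output per kWh: Line 8 190 > Line 12 160 > Line 10 150 > Line 3 140 > Line 4 100.
Give Line 8 16 more to hit its cap of 17 → 35 left.
Line 12: +18 to 18 (cap) → 17 left.
Line 10: +16 to 19 (cap) → 1 left.
Line 3: +1 (room for 18) → 1. Pool exhausted.
Total = 190×17 + 160×18 + 140×1 + 150×19 = 9100.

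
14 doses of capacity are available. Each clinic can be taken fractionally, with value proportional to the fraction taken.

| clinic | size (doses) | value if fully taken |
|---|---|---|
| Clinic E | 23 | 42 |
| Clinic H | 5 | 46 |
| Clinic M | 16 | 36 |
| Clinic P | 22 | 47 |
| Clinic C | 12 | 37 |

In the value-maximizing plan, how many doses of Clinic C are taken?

9

Sort by value density: Clinic H 46/5≈9.2, Clinic C 37/12≈3.08, Clinic M 36/16≈2.25, Clinic P 47/22≈2.14, Clinic E 42/23≈1.83.
Clinic H: take in full, 5 doses for value 46 → 9 left.
Fill the last 9 doses with part of Clinic C: 9/12 of it earns 27.75.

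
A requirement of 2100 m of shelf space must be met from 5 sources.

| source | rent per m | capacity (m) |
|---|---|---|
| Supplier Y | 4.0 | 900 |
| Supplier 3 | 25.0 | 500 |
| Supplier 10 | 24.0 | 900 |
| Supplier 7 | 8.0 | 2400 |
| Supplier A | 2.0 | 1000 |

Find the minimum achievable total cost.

7200

Cheapest first:
Supplier A (2.0): use full 1000 ; 1100 m to go.
Supplier Y at 4.0: take all 900 m ; 200 still needed.
Supplier 7 (8.0): take the remaining 200 ; done.
Supplier 10, Supplier 3: unused.
Cost = 1000×2.0 + 900×4.0 + 200×8.0 = 7200.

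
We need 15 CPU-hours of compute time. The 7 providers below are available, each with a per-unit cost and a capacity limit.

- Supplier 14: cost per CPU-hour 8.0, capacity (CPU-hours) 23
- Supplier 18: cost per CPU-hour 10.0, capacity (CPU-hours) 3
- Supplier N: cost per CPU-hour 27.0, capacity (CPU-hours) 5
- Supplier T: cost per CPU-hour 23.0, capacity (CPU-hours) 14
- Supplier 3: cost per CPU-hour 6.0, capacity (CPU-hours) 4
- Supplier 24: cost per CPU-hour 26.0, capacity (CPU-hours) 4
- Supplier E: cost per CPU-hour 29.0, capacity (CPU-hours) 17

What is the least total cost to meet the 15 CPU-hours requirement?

112

Cheapest first:
Take 4 from Supplier 3 at 6.0 ; need 11 more.
Supplier 14 at 8.0: take 11 of its 23 ; requirement met.
Supplier 18, Supplier T, Supplier 24, Supplier N, Supplier E: unused.
Cost = 4×6.0 + 11×8.0 = 112.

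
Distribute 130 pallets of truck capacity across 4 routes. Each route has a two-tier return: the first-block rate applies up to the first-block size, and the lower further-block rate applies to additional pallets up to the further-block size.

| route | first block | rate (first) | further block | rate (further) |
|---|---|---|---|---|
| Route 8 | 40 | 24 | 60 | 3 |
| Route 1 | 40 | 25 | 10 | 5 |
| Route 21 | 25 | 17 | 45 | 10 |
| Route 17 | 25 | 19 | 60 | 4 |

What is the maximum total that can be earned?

2860

Treat each block as its own option and order by rate: Route 1/tier1 25 > Route 8/tier1 24 > Route 17/tier1 19 > Route 21/tier1 17 > Route 21/tier2 10 > Route 1/tier2 5 > Route 17/tier2 4 > Route 8/tier2 3.
Route 1/tier1 (25): +40 → 90 left.
Route 8 tier1 at 24: fill all 40 → 50 left.
Fill Route 17 tier1 block (25 at 19) → 25 left.
Fill Route 21 tier1 block (25 at 17) → 0 left.
Total = 25×40 + 24×40 + 19×25 + 17×25 = 2860.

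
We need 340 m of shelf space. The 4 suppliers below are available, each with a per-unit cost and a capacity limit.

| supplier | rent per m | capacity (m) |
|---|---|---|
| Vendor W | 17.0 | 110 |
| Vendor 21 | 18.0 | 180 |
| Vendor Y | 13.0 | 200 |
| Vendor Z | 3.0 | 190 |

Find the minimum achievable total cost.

Fill from the cheapest supplier first.
Vendor Z at 3.0: take all 190 m ; 150 still needed.
Vendor Y (13.0): take the remaining 150 ; done.
Vendor W, Vendor 21: unused.
Cost = 190×3.0 + 150×13.0 = 2520.

2520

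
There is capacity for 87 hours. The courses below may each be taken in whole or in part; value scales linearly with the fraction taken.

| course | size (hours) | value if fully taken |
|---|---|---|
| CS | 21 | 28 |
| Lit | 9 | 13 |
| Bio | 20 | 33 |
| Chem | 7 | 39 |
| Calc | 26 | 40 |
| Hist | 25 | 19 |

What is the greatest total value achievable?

Sort by value density: Chem 39/7≈5.57, Bio 33/20≈1.65, Calc 40/26≈1.54, Lit 13/9≈1.44, CS 28/21≈1.33, Hist 19/25≈0.76.
Chem: take in full, 7 hours for value 39 — 80 left.
All 20 hours of Bio fit (value 33) — 60 remain.
All 26 hours of Calc fit (value 40) — 34 remain.
All 9 hours of Lit fit (value 13) — 25 remain.
CS: take in full, 21 hours for value 28 — 4 left.
Only 4 hours remain; take 4/25 of Hist for value 19×4/25 = 3.04.
Total value = 156.04.

156.04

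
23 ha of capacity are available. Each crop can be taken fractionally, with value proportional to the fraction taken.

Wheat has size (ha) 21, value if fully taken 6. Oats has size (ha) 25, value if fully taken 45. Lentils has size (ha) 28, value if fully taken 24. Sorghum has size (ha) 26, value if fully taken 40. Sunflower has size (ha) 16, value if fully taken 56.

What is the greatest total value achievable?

68.6

Best value per unit of size first: Sunflower 56/16≈3.5, Oats 45/25≈1.8, Sorghum 40/26≈1.54, Lentils 24/28≈0.857, Wheat 6/21≈0.286.
Sunflower: take in full, 16 ha for value 56 → 7 left.
7 ha left: a 7/25 share of Oats gives 45×7/25 = 12.6.
Total value = 68.6.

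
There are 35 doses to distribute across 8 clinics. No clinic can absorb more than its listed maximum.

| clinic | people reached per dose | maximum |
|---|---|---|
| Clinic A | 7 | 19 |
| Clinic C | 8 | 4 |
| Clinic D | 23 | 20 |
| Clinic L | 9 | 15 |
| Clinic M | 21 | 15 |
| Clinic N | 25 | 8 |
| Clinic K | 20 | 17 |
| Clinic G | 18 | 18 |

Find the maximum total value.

Highest people reached per dose first: Clinic N 25 > Clinic D 23 > Clinic M 21 > Clinic K 20 > Clinic G 18 > Clinic L 9 > Clinic C 8 > Clinic A 7.
Give Clinic N 8 to hit its cap of 8 ; 27 left.
Give Clinic D 20 to hit its cap of 20 ; 7 left.
Clinic M has room for 15 but only 7 remain, so it gets 7.
Total = 23×20 + 21×7 + 25×8 = 807.

807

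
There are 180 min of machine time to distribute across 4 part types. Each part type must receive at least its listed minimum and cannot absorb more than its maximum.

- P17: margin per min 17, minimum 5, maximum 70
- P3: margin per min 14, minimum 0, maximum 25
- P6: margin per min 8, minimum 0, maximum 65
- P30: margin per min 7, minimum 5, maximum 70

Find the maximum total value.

2200

Meeting every minimum uses 5+0+0+5 = 10 min, leaving 170.
Highest margin per min first: P17 17 > P3 14 > P6 8 > P30 7.
P17: +65 to 70 (cap) → 105 left.
P3 takes 25 more to reach its cap of 25 → 80 left.
P6 takes 65 more to reach its cap of 65 → 15 left.
P30: +15 (room for 65) → 20. Pool exhausted.
Total = 17×70 + 14×25 + 8×65 + 7×20 = 2200.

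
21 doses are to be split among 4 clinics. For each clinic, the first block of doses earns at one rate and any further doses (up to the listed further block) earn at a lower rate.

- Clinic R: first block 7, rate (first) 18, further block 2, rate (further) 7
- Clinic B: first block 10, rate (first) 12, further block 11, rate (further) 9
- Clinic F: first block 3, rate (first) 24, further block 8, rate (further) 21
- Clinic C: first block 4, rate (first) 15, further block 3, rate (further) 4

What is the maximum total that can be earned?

411

Rank every tier by rate: Clinic F/T1 24 > Clinic F/T2 21 > Clinic R/T1 18 > Clinic C/T1 15 > Clinic B/T1 12 > Clinic B/T2 9 > Clinic R/T2 7 > Clinic C/T2 4.
Clinic F T1 at 24: fill all 3 — 18 left.
Clinic F/T2 (21): +8 — 10 left.
Clinic R/T1 (18): +7 — 3 left.
Clinic C T1 at 15: only 3 left, fill 3.
Total = 24×3 + 21×8 + 18×7 + 15×3 = 411.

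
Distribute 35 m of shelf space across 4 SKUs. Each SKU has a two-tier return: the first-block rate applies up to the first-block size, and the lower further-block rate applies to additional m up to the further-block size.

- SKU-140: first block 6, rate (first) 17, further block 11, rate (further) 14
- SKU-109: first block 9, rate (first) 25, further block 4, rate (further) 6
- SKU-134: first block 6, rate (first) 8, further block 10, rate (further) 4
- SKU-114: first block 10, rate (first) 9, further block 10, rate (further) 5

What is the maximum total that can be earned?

562

Rank every tier by rate: SKU-109/first 25 > SKU-140/first 17 > SKU-140/second 14 > SKU-114/first 9 > SKU-134/first 8 > SKU-109/second 6 > SKU-114/second 5 > SKU-134/second 4.
SKU-109/first (25): +9 ; 26 left.
Fill SKU-140 first block (6 at 17) ; 20 left.
Fill SKU-140 second block (11 at 14) ; 9 left.
SKU-114/first: +9 of 10 at 9; pool empty.
Total = 25×9 + 17×6 + 14×11 + 9×9 = 562.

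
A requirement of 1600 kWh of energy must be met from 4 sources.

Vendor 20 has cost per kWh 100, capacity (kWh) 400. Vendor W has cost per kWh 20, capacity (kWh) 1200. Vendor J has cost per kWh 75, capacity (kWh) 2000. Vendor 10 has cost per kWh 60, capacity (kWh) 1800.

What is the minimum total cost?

Cheapest first:
Vendor W at 20: take all 1200 kWh — 400 still needed.
Vendor 10 (60): take the remaining 400 — done.
Vendor J, Vendor 20: unused.
Cost = 1200×20 + 400×60 = 48000.

48000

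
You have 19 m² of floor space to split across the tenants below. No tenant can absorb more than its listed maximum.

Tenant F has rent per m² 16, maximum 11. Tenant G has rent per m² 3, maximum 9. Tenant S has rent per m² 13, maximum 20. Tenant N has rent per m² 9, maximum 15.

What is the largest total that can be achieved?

Rank by rent per m²: Tenant F 16 > Tenant S 13 > Tenant N 9 > Tenant G 3.
Tenant F: +11 to 11 (cap) ; 8 left.
Only 8 left; Tenant S takes them to reach 8.
Total = 16×11 + 13×8 = 280.

280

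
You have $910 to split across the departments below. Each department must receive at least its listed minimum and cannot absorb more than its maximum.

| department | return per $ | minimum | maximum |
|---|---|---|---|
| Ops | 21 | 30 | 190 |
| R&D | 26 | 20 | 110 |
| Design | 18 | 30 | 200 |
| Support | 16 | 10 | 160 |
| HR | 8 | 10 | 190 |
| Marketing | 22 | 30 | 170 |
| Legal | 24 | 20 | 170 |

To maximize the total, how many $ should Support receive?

60

Meeting every minimum uses 30+20+30+10+10+30+20 = 150 $, leaving 760.
Rank by return per $: R&D 26 > Legal 24 > Marketing 22 > Ops 21 > Design 18 > Support 16 > HR 8.
R&D takes 90 more to reach its cap of 110 — 670 left.
Legal takes 150 more to reach its cap of 170 — 520 left.
Marketing takes 140 more to reach its cap of 170 — 380 left.
Ops takes 160 more to reach its cap of 190 — 220 left.
Design: +170 to 200 (cap) — 50 left.
Only 50 left; Support takes them to reach 60.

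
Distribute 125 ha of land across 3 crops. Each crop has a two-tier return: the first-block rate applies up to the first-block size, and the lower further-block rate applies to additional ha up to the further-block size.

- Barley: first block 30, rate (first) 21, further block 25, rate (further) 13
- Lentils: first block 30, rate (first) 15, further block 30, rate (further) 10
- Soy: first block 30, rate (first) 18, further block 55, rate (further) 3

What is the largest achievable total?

Rank every tier by rate: Barley/tier1 21 > Soy/tier1 18 > Lentils/tier1 15 > Barley/tier2 13 > Lentils/tier2 10 > Soy/tier2 3.
Barley tier1 at 21: fill all 30 — 95 left.
Fill Soy tier1 block (30 at 18) — 65 left.
Fill Lentils tier1 block (30 at 15) — 35 left.
Barley/tier2 (13): +25 — 10 left.
Lentils/tier2: +10 of 30 at 10; pool empty.
Total = 21×30 + 18×30 + 15×30 + 13×25 + 10×10 = 2045.

2045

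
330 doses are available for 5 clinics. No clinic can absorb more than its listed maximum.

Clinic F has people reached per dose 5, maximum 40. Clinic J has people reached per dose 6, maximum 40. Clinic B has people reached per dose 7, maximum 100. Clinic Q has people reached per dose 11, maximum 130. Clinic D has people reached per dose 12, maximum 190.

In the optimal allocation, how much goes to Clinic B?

10

Order the clinics by people reached per dose: Clinic D 12 > Clinic Q 11 > Clinic B 7 > Clinic J 6 > Clinic F 5.
Give Clinic D 190 to hit its cap of 190 ; 140 left.
Give Clinic Q 130 to hit its cap of 130 ; 10 left.
Clinic B: +10 (room for 100) → 10. Pool exhausted.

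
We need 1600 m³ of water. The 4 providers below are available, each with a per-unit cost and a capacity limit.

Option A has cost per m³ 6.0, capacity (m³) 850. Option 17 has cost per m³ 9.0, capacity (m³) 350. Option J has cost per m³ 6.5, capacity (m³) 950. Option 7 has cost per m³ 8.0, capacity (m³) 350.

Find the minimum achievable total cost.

9975

Cheapest first:
Option A at 6.0: take all 850 m³ → 750 still needed.
Option J at 6.5: take 750 of its 950 → requirement met.
Option 7, Option 17: unused.
Cost = 850×6.0 + 750×6.5 = 9975.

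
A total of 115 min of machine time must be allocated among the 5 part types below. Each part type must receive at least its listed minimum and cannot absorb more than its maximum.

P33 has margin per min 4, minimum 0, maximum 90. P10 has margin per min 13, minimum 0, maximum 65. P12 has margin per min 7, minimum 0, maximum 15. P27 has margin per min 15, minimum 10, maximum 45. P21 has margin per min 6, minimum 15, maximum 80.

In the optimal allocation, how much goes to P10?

Meeting every minimum uses 0+0+0+10+15 = 25 min, leaving 90.
Rank by margin per min: P27 15 > P10 13 > P12 7 > P21 6 > P33 4.
P27 takes 35 more to reach its cap of 45 ; 55 left.
Only 55 left; P10 takes them to reach 55.

55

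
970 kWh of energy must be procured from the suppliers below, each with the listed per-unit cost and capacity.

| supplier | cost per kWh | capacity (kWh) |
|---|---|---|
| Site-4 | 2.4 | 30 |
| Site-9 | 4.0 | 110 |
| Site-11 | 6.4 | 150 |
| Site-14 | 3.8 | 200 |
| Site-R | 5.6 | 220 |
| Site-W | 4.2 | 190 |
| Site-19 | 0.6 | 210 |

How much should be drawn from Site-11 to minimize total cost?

Fill from the cheapest supplier first.
Site-19 (0.6): use full 210 → 760 kWh to go.
Take 30 from Site-4 at 2.4 → need 730 more.
Take 200 from Site-14 at 3.8 → need 530 more.
Take 110 from Site-9 at 4.0 → need 420 more.
Take 190 from Site-W at 4.2 → need 230 more.
Take 220 from Site-R at 5.6 → need 10 more.
Take 10 from Site-11 at 6.4 to finish.

10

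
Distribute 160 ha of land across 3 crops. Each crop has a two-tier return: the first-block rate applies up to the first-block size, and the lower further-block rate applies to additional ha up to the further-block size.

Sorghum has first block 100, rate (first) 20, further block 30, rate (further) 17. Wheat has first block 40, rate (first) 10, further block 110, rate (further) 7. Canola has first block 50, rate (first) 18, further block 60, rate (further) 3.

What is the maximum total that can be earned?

Order all 6 blocks by rate: Sorghum/tier1 20 > Canola/tier1 18 > Sorghum/tier2 17 > Wheat/tier1 10 > Wheat/tier2 7 > Canola/tier2 3.
Sorghum/tier1 (20): +100 — 60 left.
Canola/tier1 (18): +50 — 10 left.
Sorghum/tier2: +10 of 30 at 17; pool empty.
Total = 20×100 + 18×50 + 17×10 = 3070.

3070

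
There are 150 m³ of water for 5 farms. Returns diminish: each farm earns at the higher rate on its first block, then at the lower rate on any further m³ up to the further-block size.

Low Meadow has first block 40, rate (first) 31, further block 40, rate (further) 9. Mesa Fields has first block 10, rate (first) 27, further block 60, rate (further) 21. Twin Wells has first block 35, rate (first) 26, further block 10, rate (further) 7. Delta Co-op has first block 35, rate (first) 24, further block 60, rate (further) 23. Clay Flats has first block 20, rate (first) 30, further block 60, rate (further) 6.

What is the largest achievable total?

Treat each block as its own option and order by rate: Low Meadow/first 31 > Clay Flats/first 30 > Mesa Fields/first 27 > Twin Wells/first 26 > Delta Co-op/first 24 > Delta Co-op/second 23 > Mesa Fields/second 21 > Low Meadow/second 9 > Twin Wells/second 7 > Clay Flats/second 6.
Low Meadow/first (31): +40 ; 110 left.
Clay Flats first at 30: fill all 20 ; 90 left.
Mesa Fields/first (27): +10 ; 80 left.
Twin Wells/first (26): +35 ; 45 left.
Delta Co-op first at 24: fill all 35 ; 10 left.
10 remain; put them into Delta Co-op second at 23.
Total = 31×40 + 30×20 + 27×10 + 26×35 + 24×35 + 23×10 = 4090.

4090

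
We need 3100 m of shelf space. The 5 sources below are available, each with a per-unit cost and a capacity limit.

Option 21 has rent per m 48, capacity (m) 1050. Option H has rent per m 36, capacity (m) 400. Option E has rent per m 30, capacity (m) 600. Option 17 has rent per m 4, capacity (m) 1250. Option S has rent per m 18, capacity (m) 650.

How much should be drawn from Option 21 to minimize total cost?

Use sources in increasing cost order.
Option 17 at 4: take all 1250 m ; 1850 still needed.
Take 650 from Option S at 18 ; need 1200 more.
Option E (30): use full 600 ; 600 m to go.
Option H at 36: take all 400 m ; 200 still needed.
Take 200 from Option 21 at 48 to finish.

200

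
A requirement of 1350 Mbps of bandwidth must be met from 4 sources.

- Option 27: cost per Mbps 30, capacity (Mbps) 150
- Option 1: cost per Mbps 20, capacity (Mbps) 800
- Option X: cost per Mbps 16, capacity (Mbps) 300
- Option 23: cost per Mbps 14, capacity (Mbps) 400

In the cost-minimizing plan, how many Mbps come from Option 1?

Cheapest first:
Option 23 at 14: take all 400 Mbps — 950 still needed.
Take 300 from Option X at 16 — need 650 more.
Option 1 at 20: take 650 of its 800 — requirement met.
Option 27: unused.

650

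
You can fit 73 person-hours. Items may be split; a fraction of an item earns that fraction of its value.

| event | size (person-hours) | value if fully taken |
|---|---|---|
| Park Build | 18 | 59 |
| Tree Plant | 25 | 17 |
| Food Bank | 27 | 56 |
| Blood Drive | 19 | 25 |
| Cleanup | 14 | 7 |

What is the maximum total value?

146.12

Sort by value density: Park Build 59/18≈3.28, Food Bank 56/27≈2.07, Blood Drive 25/19≈1.32, Tree Plant 17/25≈0.68, Cleanup 7/14≈0.5.
Park Build: take in full, 18 person-hours for value 59 — 55 left.
Food Bank: take in full, 27 person-hours for value 56 — 28 left.
Blood Drive: take in full, 19 person-hours for value 25 — 9 left.
Fill the last 9 person-hours with part of Tree Plant: 9/25 of it earns 6.12.
Total value = 146.12.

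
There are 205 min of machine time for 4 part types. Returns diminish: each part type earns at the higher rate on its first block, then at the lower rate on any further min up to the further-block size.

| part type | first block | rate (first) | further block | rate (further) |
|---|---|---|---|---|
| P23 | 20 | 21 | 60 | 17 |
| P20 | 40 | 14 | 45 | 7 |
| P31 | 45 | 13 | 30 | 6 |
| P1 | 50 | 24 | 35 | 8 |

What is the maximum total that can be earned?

3655

Treat each block as its own option and order by rate: P1/T1 24 > P23/T1 21 > P23/T2 17 > P20/T1 14 > P31/T1 13 > P1/T2 8 > P20/T2 7 > P31/T2 6.
Fill P1 T1 block (50 at 24) — 155 left.
P23/T1 (21): +20 — 135 left.
P23/T2 (17): +60 — 75 left.
P20/T1 (14): +40 — 35 left.
35 remain; put them into P31 T1 at 13.
Total = 24×50 + 21×20 + 17×60 + 14×40 + 13×35 = 3655.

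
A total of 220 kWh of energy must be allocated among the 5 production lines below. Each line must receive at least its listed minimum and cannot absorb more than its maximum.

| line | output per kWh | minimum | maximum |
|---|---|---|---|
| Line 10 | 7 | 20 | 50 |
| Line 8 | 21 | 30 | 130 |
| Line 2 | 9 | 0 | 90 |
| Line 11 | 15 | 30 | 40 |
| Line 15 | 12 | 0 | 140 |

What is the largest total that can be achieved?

Meeting every minimum uses 20+30+0+30+0 = 80 kWh, leaving 140.
Order the production lines by output per kWh: Line 8 21 > Line 11 15 > Line 15 12 > Line 2 9 > Line 10 7.
Line 8 takes 100 more to reach its cap of 130 ; 40 left.
Line 11: +10 to 40 (cap) ; 30 left.
Line 15 has room for 140 more but only 30 remain, so it gets 30.
Total = 7×20 + 21×130 + 15×40 + 12×30 = 3830.

3830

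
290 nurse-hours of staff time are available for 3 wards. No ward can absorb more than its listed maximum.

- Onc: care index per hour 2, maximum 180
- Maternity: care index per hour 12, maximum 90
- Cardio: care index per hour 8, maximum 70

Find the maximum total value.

1900

Order the wards by care index per hour: Maternity 12 > Cardio 8 > Onc 2.
Maternity: +90 to 90 (cap) ; 200 left.
Cardio: +70 to 70 (cap) ; 130 left.
Only 130 left; Onc takes them to reach 130.
Total = 2×130 + 12×90 + 8×70 = 1900.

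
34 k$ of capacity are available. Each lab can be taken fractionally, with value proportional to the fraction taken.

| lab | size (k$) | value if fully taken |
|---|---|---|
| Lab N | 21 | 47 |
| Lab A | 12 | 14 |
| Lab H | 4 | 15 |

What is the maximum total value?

72.5

Best value per unit of size first: Lab H 15/4≈3.75, Lab N 47/21≈2.24, Lab A 14/12≈1.17.
All 4 k$ of Lab H fit (value 15) → 30 remain.
Take all of Lab N (21 k$, value 47) → 9 k$ left.
9 k$ left: a 9/12 share of Lab A gives 14×9/12 = 10.5.
Total value = 72.5.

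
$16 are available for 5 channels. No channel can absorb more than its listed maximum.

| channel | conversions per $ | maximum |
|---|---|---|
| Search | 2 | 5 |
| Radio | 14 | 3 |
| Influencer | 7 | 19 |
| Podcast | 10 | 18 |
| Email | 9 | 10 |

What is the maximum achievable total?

172

Highest conversions per $ first: Radio 14 > Podcast 10 > Email 9 > Influencer 7 > Search 2.
Give Radio 3 to hit its cap of 3 ; 13 left.
Only 13 left; Podcast takes them to reach 13.
Total = 14×3 + 10×13 = 172.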